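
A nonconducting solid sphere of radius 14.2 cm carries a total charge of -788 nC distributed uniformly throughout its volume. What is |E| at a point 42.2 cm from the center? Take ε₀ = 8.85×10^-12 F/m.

Symmetry ⇒ E = E(r) r̂. Gaussian sphere of radius r = 42.2 cm (r > R, so the entire charge is enclosed).
Q_enc = -788 nC = -7.88×10^-7 C.
By Gauss's law, ∮E·dA = E·4πr² = Q_enc/ε₀.
E = |Q_enc|/(4πε₀r²) = (7.88×10^-7)/(4π·8.85×10^-12·(0.422)²) = 3.98×10^4 N/C.

|E| = 3.98×10^4 N/C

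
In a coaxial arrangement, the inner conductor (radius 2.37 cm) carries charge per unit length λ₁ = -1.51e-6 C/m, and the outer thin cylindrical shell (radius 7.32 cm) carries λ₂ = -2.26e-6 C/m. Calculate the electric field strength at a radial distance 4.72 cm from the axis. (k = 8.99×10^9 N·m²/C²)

By cylindrical symmetry E is radial; use a coaxial Gaussian cylinder of radius 4.72 cm and length L (between the conductors, 2.37 cm < r < 7.32 cm).
Only the inner wire is enclosed; the outer shell contributes nothing inside itself. λ_enc = λ₁ = -1.51×10^-6 C/m.
Gauss's law: E·2πrL = λ_enc L/ε₀.
E = 2k|λ_enc|/r = 2(8.99×10^9)(1.51×10^-6)/(0.0472) = 5.75e5 N/C.

|E| = 5.75×10^5 N/C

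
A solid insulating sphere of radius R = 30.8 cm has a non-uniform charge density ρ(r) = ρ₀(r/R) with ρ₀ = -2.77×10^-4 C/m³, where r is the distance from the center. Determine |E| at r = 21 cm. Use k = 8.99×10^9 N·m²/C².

1.12e6 V/m

Use a concentric Gaussian sphere at r = 21 cm (r < R).
Q_enc = ∫₀^r ρ(r')·4πr'² dr' = (4πρ₀/R) ∫₀^r r'^3 dr' = 4πρ₀ r^4/(4·R) = -5.495×10^-6 C.
Since E is radial and uniform over the Gaussian sphere, Φ = E·4πr² = Q_enc/ε₀.
E = k|Q_enc|/r² = (8.99×10^9)(5.495e-6)/(0.21)² = 1.12×10^6 N/C.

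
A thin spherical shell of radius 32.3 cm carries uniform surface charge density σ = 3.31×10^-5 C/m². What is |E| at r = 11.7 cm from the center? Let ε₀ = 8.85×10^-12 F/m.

E = 0

Symmetry ⇒ E = E(r) r̂. Gaussian sphere of radius r = 11.7 cm (inside the shell, r < 32.3 cm).
All the charge is outside the Gaussian surface: Q_enc = 0, hence E = 0 everywhere inside the shell.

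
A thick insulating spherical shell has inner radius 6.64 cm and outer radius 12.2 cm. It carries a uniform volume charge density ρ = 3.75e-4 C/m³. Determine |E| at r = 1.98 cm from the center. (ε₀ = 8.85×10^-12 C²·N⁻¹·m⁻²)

|E| = 0 V/m

By spherical symmetry E is radial; choose a Gaussian sphere of radius r = 1.98 cm (r < 6.64 cm, inside the empty cavity).
Q_enc = 0 (all charge lies at larger r); Gauss's law gives E = 0.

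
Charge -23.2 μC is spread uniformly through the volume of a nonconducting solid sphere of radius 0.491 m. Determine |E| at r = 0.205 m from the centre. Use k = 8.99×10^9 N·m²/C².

Symmetry ⇒ E = E(r) r̂. Gaussian sphere of radius r = 0.205 m (r < R).
Only the charge within r is enclosed: Q_enc = Q·(r/R)³ = (-23.2 μC)·(0.205 m/0.491 m)³ = -1.689×10^-6 C.
Applying ∮E·dA = Q_enc/ε₀ with Φ = E(4πr²):
E = k|Q_enc|/r² = (8.99×10^9)(1.689e-6)/(0.205)² = 3.61e5 N/C.

|E| = 3.61×10^5 N/C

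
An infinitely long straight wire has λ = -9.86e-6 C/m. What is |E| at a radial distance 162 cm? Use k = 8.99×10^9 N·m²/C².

E = 1.09×10^5 V/m

Choose a coaxial cylinder of radius r = 162 cm (arbitrary length L) as the Gaussian surface.
Q_enc = λL, so λ_enc = -9.86×10^-6 C/m.
Applying ∮E·dA = Q_enc/ε₀ with the end caps contributing no flux:
E = 2k|λ_enc|/r = 2(8.99×10^9)(9.86×10^-6)/(1.62) = 1.09×10^5 N/C.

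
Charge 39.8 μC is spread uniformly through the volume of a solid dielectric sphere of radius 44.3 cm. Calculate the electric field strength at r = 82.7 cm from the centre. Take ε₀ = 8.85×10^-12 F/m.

E = 5.23×10^5 N/C

Take a concentric spherical Gaussian surface of radius r = 82.7 cm (r > R, so the entire charge is enclosed).
Q_enc = 39.8 μC = 3.98×10^-5 C.
By Gauss's law, ∮E·dA = E·4πr² = Q_enc/ε₀.
E = |Q_enc|/(4πε₀r²) = (3.98e-5)/(4π·8.85×10^-12·(0.827)²) = 5.23×10^5 N/C.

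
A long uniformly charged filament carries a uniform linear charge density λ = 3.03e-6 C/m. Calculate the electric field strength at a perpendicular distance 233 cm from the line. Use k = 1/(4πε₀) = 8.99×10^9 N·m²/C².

Take a coaxial cylindrical Gaussian surface of radius r = 233 cm and length L.
Q_enc = λL, so λ_enc = 3.03×10^-6 C/m.
Applying ∮E·dA = Q_enc/ε₀ with the end caps contributing no flux:
E = 2k|λ_enc|/r = 2(8.99×10^9)(3.03e-6)/(2.33) = 2.34×10^4 N/C.

E = 2.34e4 V/m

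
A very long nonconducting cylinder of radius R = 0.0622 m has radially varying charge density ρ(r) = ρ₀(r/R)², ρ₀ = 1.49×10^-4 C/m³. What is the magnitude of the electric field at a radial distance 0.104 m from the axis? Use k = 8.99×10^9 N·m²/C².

E ≈ 1.57×10^5 V/m

Choose a coaxial cylinder of radius r = 0.104 m (arbitrary length L) as the Gaussian surface (r > R, full charge per length enclosed).
λ_enc = 2π ∫₀^R ρ₀(r'/R)^2 r' dr' = 2πρ₀R²/4 = 9.055×10^-7 C/m.
Since E is radial and uniform over the curved surface, Φ = E·2πrL = Q_enc/ε₀ = λ_enc L/ε₀.
E = 2k|λ_enc|/r = 2(8.99×10^9)(9.055×10^-7)/(0.104) = 1.57e5 N/C.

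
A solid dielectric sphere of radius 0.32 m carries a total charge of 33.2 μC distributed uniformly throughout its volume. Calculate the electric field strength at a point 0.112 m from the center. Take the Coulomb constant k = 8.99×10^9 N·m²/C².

E ≈ 1.02×10^6 V/m

Use a concentric Gaussian sphere at r = 0.112 m (r < R).
For a uniform sphere the enclosed fraction is (r/R)³, so Q_enc = (33.2 μC)(0.112/0.32)³ = 1.423×10^-6 C.
Since E is radial and uniform over the Gaussian sphere, Φ = E·4πr² = Q_enc/ε₀.
E = k|Q_enc|/r² = (8.99×10^9)(1.423e-6)/(0.112)² = 1.02×10^6 N/C.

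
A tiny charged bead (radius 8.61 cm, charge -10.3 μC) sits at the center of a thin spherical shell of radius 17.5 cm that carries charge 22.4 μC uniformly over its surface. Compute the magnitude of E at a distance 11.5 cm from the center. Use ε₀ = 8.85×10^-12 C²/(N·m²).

Take a concentric spherical Gaussian surface of radius r = 11.5 cm (between the bodies, 8.61 cm < r < 17.5 cm).
The shell at 17.5 cm lies outside the Gaussian surface, so Q_enc = -10.3 μC = -1.03e-5 C.
Applying ∮E·dA = Q_enc/ε₀ with Φ = E(4πr²):
E = |Q_enc|/(4πε₀r²) = (1.03e-5)/(4π·8.85×10^-12·(0.115)²) = 7.00e6 N/C.

E = 7.00×10^6 N/C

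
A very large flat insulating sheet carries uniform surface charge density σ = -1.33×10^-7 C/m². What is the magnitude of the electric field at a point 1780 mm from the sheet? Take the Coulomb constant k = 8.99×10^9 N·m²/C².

The symmetry is planar: E is normal to the sheet and the same magnitude on both sides. Take a pillbox straddling the sheet with end-cap area A.
Flux Φ = 2EA and Q_enc = σA, so 2EA = σA/ε₀ ⇒ E = |σ|/(2ε₀), independent of distance.
E = 2πk|σ| = 2π(8.99×10^9)(1.33×10^-7) = 7.51e3 N/C.

7.51×10^3 N/C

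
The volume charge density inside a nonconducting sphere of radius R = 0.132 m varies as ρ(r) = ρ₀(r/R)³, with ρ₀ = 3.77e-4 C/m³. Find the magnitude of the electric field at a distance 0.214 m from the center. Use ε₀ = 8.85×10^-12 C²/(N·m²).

Symmetry ⇒ E = E(r) r̂. Gaussian sphere of radius r = 0.214 m (r > R, all charge enclosed).
Q_enc = 4π ∫₀^R ρ₀(r'/R)^3 r'² dr' = 4πρ₀R³/6 = 1.816e-6 C.
Applying ∮E·dA = Q_enc/ε₀ with Φ = E(4πr²):
E = |Q_enc|/(4πε₀r²) = (1.816×10^-6)/(4π·8.85×10^-12·(0.214)²) = 3.57×10^5 N/C.

E ≈ 3.57×10^5 N/C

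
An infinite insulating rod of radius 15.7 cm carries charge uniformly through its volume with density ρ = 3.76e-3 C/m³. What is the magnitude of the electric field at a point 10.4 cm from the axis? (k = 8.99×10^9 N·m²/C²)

|E| ≈ 2.21×10^7 N/C

By cylindrical symmetry E is radial; use a coaxial Gaussian cylinder of radius 10.4 cm and length L (r < R).
Charge inside radius r per length L is ρ·πr²·L, so λ_enc = ρπr² = 1.278e-4 C/m.
Applying ∮E·dA = Q_enc/ε₀ with the end caps contributing no flux:
E = 2k|λ_enc|/r = 2(8.99×10^9)(1.278e-4)/(0.104) = 2.21e7 N/C.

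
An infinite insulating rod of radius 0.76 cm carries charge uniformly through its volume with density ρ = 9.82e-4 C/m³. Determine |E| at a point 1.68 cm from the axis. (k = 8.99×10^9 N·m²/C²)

Coaxial Gaussian cylinder, radius r = 1.68 cm, length L (r > 0.76 cm, full cross-section enclosed).
λ_enc = ρ·πR² = (9.82×10^-4)π(0.0076)² = 1.782e-7 C/m.
Since E is radial and uniform over the curved surface, Φ = E·2πrL = Q_enc/ε₀ = λ_enc L/ε₀.
E = 2k|λ_enc|/r = 2(8.99×10^9)(1.782×10^-7)/(0.0168) = 1.91×10^5 N/C.

1.91×10^5 N/C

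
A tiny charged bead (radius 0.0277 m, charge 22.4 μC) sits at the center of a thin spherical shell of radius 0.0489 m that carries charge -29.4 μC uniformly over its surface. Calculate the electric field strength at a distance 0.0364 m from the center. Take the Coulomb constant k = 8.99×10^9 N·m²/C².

|E| ≈ 1.52×10^8 N/C

By spherical symmetry E is radial; choose a Gaussian sphere of radius r = 0.0364 m (between the bodies, 0.0277 m < r < 0.0489 m).
Only the inner charge is enclosed; the outer shell contributes nothing inside itself. Q_enc = 22.4 μC = 2.24×10^-5 C.
Since E is radial and uniform over the Gaussian sphere, Φ = E·4πr² = Q_enc/ε₀.
E = k|Q_enc|/r² = (8.99×10^9)(2.24×10^-5)/(0.0364)² = 1.52×10^8 N/C.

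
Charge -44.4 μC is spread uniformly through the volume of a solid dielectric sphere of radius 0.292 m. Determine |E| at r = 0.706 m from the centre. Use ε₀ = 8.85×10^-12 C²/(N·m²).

E = 8.01×10^5 N/C

By spherical symmetry E is radial; choose a Gaussian sphere of radius r = 0.706 m (r > R, so the entire charge is enclosed).
Q_enc = -44.4 μC = -4.44×10^-5 C.
Gauss's law: E·4πr² = Q_enc/ε₀.
E = |Q_enc|/(4πε₀r²) = (4.44×10^-5)/(4π·8.85×10^-12·(0.706)²) = 8.01×10^5 N/C.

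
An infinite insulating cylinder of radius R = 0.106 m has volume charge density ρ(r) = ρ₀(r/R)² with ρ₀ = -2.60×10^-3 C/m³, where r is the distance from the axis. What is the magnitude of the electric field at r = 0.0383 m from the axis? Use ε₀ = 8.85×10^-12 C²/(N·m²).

3.67×10^5 N/C

Coaxial Gaussian cylinder, radius r = 0.0383 m, length L (r < R).
Integrating ρ over the cross-section to radius r: λ_enc = (2πρ₀/R²) ∫₀^r r'^3 dr' = 2πρ₀ r^4/(4·R²) = -7.821×10^-7 C/m.
Applying ∮E·dA = Q_enc/ε₀ with the end caps contributing no flux:
E = |λ_enc|/(2πε₀r) = (7.821×10^-7)/(2π·8.85×10^-12·0.0383) = 3.67×10^5 N/C.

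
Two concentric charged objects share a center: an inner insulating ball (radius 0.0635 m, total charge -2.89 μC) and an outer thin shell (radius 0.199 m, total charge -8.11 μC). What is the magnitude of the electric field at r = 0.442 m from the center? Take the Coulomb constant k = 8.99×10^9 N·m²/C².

Take a concentric spherical Gaussian surface of radius r = 0.442 m (r > 0.199 m, enclosing both).
Q_enc = (-2.89 μC) + (-8.11 μC) = -1.10×10^-5 C.
Applying ∮E·dA = Q_enc/ε₀ with Φ = E(4πr²):
E = k|Q_enc|/r² = (8.99×10^9)(1.10×10^-5)/(0.442)² = 5.06e5 N/C.

|E| ≈ 5.06e5 V/m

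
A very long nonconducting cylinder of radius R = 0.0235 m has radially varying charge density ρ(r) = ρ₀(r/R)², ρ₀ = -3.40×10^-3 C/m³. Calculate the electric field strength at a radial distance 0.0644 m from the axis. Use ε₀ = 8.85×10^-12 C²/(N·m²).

Take a coaxial cylindrical Gaussian surface of radius r = 0.0644 m and length L (r > R, full charge per length enclosed).
λ_enc = 2π ∫₀^R ρ₀(r'/R)^2 r' dr' = 2πρ₀R²/4 = -2.949×10^-6 C/m.
By Gauss's law (flux through the curved wall only), E·2πrL = λ_enc L/ε₀.
E = |λ_enc|/(2πε₀r) = (2.949×10^-6)/(2π·8.85×10^-12·0.0644) = 8.24×10^5 N/C.

E = 8.24×10^5 N/C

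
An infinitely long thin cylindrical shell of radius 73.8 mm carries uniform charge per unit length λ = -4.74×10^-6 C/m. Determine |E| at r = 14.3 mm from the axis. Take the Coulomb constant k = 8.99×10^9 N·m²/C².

By cylindrical symmetry E is radial; use a coaxial Gaussian cylinder of radius 14.3 mm and length L (r < 73.8 mm, inside the shell).
No charge is enclosed, so Gauss's law gives E·2πrL = 0 ⇒ E = 0.

E = 0 (no enclosed charge)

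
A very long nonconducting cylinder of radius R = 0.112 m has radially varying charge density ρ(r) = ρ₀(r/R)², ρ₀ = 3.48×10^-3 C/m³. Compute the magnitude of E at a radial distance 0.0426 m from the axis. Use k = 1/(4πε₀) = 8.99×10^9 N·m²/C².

By cylindrical symmetry E is radial; use a coaxial Gaussian cylinder of radius 0.0426 m and length L (r < R).
Integrating ρ over the cross-section to radius r: λ_enc = (2πρ₀/R²) ∫₀^r r'^3 dr' = 2πρ₀ r^4/(4·R²) = 1.435e-6 C/m.
By Gauss's law (flux through the curved wall only), E·2πrL = λ_enc L/ε₀.
E = 2k|λ_enc|/r = 2(8.99×10^9)(1.435e-6)/(0.0426) = 6.06×10^5 N/C.

6.06×10^5 N/C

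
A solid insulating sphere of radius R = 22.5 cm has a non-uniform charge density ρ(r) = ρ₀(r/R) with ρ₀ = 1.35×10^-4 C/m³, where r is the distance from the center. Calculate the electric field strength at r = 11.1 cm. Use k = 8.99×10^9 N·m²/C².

|E| ≈ 2.09×10^5 N/C

By spherical symmetry E is radial; choose a Gaussian sphere of radius r = 11.1 cm (r < R).
Integrate the density: Q_enc = 4π ∫₀^r ρ₀(r'/R)^1 r'² dr' = 4πρ₀ r^4/(4·R) = 2.861×10^-7 C.
Gauss's law: E·4πr² = Q_enc/ε₀.
E = k|Q_enc|/r² = (8.99×10^9)(2.861×10^-7)/(0.111)² = 2.09×10^5 N/C.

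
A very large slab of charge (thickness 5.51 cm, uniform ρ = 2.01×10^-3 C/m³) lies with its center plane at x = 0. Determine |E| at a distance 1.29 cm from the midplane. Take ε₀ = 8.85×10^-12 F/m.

By symmetry E is perpendicular to the slab. A Gaussian pillbox from −1.29 cm to +1.29 cm (face area A) lies entirely within the slab.
Q_enc = ρ·(2x)·A and flux = 2EA, so 2EA = 2ρxA/ε₀ ⇒ E = |ρ|x/ε₀.
E = (2.01×10^-3)(0.0129)/(8.85×10^-12) = 2.93×10^6 N/C.

|E| = 2.93×10^6 V/m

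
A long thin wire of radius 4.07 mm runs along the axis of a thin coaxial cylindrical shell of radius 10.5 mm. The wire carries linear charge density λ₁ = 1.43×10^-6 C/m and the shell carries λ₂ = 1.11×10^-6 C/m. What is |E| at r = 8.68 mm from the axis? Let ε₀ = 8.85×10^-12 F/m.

Coaxial Gaussian cylinder, radius r = 8.68 mm, length L (between the conductors, 4.07 mm < r < 10.5 mm).
The shell at 10.5 mm lies outside the Gaussian surface, so λ_enc = λ₁ = 1.43×10^-6 C/m.
Since E is radial and uniform over the curved surface, Φ = E·2πrL = Q_enc/ε₀ = λ_enc L/ε₀.
E = |λ_enc|/(2πε₀r) = (1.43×10^-6)/(2π·8.85×10^-12·0.00868) = 2.96×10^6 N/C.

E = 2.96×10^6 V/m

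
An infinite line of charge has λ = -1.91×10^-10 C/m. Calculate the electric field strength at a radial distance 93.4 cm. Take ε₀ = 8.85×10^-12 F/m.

3.68 V/m

Take a coaxial cylindrical Gaussian surface of radius r = 93.4 cm and length L.
Q_enc = λL, so λ_enc = -1.91×10^-10 C/m.
Gauss's law: E·2πrL = λ_enc L/ε₀.
E = |λ_enc|/(2πε₀r) = (1.91e-10)/(2π·8.85×10^-12·0.934) = 3.68 N/C.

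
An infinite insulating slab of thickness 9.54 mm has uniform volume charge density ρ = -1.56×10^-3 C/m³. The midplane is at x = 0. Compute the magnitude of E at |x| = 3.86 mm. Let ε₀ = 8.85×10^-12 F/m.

|E| ≈ 6.80e5 N/C

By symmetry E is perpendicular to the slab. A Gaussian pillbox from −3.86 mm to +3.86 mm (face area A) lies entirely within the slab.
Q_enc = ρ·(2x)·A and flux = 2EA, so 2EA = 2ρxA/ε₀ ⇒ E = |ρ|x/ε₀.
E = (1.56e-3)(0.00386)/(8.85×10^-12) = 6.80×10^5 N/C.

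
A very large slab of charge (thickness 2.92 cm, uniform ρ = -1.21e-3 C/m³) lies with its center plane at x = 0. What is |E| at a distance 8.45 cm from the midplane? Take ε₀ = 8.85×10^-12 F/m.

|E| ≈ 2.00×10^6 N/C

The point |x| = 8.45 cm lies outside the slab (half-thickness 0.0146 m). A symmetric pillbox spanning the full slab encloses Q_enc = ρ·d·A.
Flux = 2EA ⇒ E = |ρ|d/(2ε₀), independent of distance outside.
E = (1.21×10^-3)(0.0292)/(2·8.85×10^-12) = 2.00e6 N/C.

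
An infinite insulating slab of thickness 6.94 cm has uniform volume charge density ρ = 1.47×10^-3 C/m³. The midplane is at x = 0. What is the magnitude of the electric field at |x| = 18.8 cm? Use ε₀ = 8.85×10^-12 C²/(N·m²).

The point |x| = 18.8 cm lies outside the slab (half-thickness 0.0347 m). A symmetric pillbox spanning the full slab encloses Q_enc = ρ·d·A.
Flux = 2EA ⇒ E = |ρ|d/(2ε₀), independent of distance outside.
E = (1.47e-3)(0.0694)/(2·8.85×10^-12) = 5.76e6 N/C.

E ≈ 5.76e6 N/C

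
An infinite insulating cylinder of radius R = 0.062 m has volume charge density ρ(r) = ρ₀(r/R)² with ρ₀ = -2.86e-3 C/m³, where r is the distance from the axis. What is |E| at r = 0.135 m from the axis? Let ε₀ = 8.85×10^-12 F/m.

Coaxial Gaussian cylinder, radius r = 0.135 m, length L (r > R, full charge per length enclosed).
λ_enc = 2π ∫₀^R ρ₀(r'/R)^2 r' dr' = 2πρ₀R²/4 = -1.727e-5 C/m.
Since E is radial and uniform over the curved surface, Φ = E·2πrL = Q_enc/ε₀ = λ_enc L/ε₀.
E = |λ_enc|/(2πε₀r) = (1.727×10^-5)/(2π·8.85×10^-12·0.135) = 2.30×10^6 N/C.

2.30×10^6 N/C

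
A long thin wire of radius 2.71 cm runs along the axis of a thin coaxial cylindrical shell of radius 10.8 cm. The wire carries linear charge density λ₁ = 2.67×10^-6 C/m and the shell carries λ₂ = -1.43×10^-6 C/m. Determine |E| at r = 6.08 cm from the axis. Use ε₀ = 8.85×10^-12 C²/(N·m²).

Coaxial Gaussian cylinder, radius r = 6.08 cm, length L (between the conductors, 2.71 cm < r < 10.8 cm).
The shell at 10.8 cm lies outside the Gaussian surface, so λ_enc = λ₁ = 2.67×10^-6 C/m.
Applying ∮E·dA = Q_enc/ε₀ with the end caps contributing no flux:
E = |λ_enc|/(2πε₀r) = (2.67×10^-6)/(2π·8.85×10^-12·0.0608) = 7.90×10^5 N/C.

E ≈ 7.90e5 V/m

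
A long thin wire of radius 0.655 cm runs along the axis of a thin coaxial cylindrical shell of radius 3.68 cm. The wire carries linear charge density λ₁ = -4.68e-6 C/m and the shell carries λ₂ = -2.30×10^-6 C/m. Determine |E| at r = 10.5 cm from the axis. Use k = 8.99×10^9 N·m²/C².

|E| = 1.20×10^6 N/C

Coaxial Gaussian cylinder, radius r = 10.5 cm, length L (r > 3.68 cm, enclosing both).
λ_enc = λ₁ + λ₂ = (-4.68×10^-6) + (-2.30e-6) = -6.98×10^-6 C/m.
Gauss's law: E·2πrL = λ_enc L/ε₀.
E = 2k|λ_enc|/r = 2(8.99×10^9)(6.98×10^-6)/(0.105) = 1.20×10^6 N/C.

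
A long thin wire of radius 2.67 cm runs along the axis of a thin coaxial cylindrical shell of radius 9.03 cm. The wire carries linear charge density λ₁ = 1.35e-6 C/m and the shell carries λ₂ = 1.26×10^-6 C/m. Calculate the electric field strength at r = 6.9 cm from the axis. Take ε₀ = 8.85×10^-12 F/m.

Take a coaxial cylindrical Gaussian surface of radius r = 6.9 cm and length L (between the conductors, 2.67 cm < r < 9.03 cm).
Only the inner wire is enclosed; the outer shell contributes nothing inside itself. λ_enc = λ₁ = 1.35×10^-6 C/m.
Gauss's law: E·2πrL = λ_enc L/ε₀.
E = |λ_enc|/(2πε₀r) = (1.35e-6)/(2π·8.85×10^-12·0.069) = 3.52×10^5 N/C.

3.52×10^5 N/C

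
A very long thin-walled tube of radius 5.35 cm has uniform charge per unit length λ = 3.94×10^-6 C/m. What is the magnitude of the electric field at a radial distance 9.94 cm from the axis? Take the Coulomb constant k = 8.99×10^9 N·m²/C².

7.13×10^5 V/m

Coaxial Gaussian cylinder, radius r = 9.94 cm, length L (r > 5.35 cm).
The full line charge is enclosed: λ_enc = 3.94×10^-6 C/m.
Since E is radial and uniform over the curved surface, Φ = E·2πrL = Q_enc/ε₀ = λ_enc L/ε₀.
E = 2k|λ_enc|/r = 2(8.99×10^9)(3.94×10^-6)/(0.0994) = 7.13×10^5 N/C.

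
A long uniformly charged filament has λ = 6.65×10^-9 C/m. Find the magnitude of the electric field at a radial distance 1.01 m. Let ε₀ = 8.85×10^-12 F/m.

By cylindrical symmetry E is radial; use a coaxial Gaussian cylinder of radius 1.01 m and length L.
Q_enc = λL, so λ_enc = 6.65×10^-9 C/m.
By Gauss's law (flux through the curved wall only), E·2πrL = λ_enc L/ε₀.
E = |λ_enc|/(2πε₀r) = (6.65×10^-9)/(2π·8.85×10^-12·1.01) = 118 N/C.

|E| ≈ 118 N/C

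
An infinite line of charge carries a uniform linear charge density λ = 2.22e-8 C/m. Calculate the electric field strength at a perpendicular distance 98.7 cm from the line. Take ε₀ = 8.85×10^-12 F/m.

404 N/C

Take a coaxial cylindrical Gaussian surface of radius r = 98.7 cm and length L.
Q_enc = λL, so λ_enc = 2.22e-8 C/m.
Since E is radial and uniform over the curved surface, Φ = E·2πrL = Q_enc/ε₀ = λ_enc L/ε₀.
E = |λ_enc|/(2πε₀r) = (2.22×10^-8)/(2π·8.85×10^-12·0.987) = 404 N/C.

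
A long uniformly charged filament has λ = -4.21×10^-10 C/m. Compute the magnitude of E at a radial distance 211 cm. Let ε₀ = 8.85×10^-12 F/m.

|E| ≈ 3.59 N/C

Coaxial Gaussian cylinder, radius r = 211 cm, length L.
Q_enc = λL, so λ_enc = -4.21×10^-10 C/m.
Since E is radial and uniform over the curved surface, Φ = E·2πrL = Q_enc/ε₀ = λ_enc L/ε₀.
E = |λ_enc|/(2πε₀r) = (4.21×10^-10)/(2π·8.85×10^-12·2.11) = 3.59 N/C.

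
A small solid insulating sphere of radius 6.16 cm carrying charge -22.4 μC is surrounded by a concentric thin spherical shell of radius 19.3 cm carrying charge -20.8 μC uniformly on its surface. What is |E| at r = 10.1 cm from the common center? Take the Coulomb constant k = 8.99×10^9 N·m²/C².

1.97×10^7 V/m

Symmetry ⇒ E = E(r) r̂. Gaussian sphere of radius r = 10.1 cm (between the bodies, 6.16 cm < r < 19.3 cm).
The shell at 19.3 cm lies outside the Gaussian surface, so Q_enc = -22.4 μC = -2.24×10^-5 C.
Gauss's law: E·4πr² = Q_enc/ε₀.
E = k|Q_enc|/r² = (8.99×10^9)(2.24×10^-5)/(0.101)² = 1.97×10^7 N/C.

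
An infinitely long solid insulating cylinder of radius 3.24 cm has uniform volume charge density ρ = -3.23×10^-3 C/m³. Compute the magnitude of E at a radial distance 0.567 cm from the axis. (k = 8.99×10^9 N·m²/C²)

1.03×10^6 N/C

Choose a coaxial cylinder of radius r = 0.567 cm (arbitrary length L) as the Gaussian surface (r < R).
Enclosed charge per unit length: λ_enc = ρ·πr² = (-3.23e-3)π(0.00567)² = -3.262e-7 C/m.
By Gauss's law (flux through the curved wall only), E·2πrL = λ_enc L/ε₀.
E = 2k|λ_enc|/r = 2(8.99×10^9)(3.262e-7)/(0.00567) = 1.03e6 N/C.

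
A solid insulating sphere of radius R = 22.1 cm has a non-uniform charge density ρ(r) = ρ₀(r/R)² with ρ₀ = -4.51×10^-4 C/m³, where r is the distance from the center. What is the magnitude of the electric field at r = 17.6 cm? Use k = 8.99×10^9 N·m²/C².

E ≈ 1.14×10^6 V/m

Take a concentric spherical Gaussian surface of radius r = 17.6 cm (r < R).
Q_enc = ∫₀^r ρ(r')·4πr'² dr' = (4πρ₀/R²) ∫₀^r r'^4 dr' = 4πρ₀ r^5/(5·R²) = -3.919×10^-6 C.
Gauss's law: E·4πr² = Q_enc/ε₀.
E = k|Q_enc|/r² = (8.99×10^9)(3.919e-6)/(0.176)² = 1.14×10^6 N/C.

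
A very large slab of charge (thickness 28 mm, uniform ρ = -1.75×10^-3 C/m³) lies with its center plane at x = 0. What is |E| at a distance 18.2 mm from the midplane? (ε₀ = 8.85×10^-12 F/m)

E ≈ 2.77×10^6 N/C

The point |x| = 18.2 mm lies outside the slab (half-thickness 0.014 m). A symmetric pillbox spanning the full slab encloses Q_enc = ρ·d·A.
Flux = 2EA ⇒ E = |ρ|d/(2ε₀), independent of distance outside.
E = (1.75×10^-3)(0.028)/(2·8.85×10^-12) = 2.77e6 N/C.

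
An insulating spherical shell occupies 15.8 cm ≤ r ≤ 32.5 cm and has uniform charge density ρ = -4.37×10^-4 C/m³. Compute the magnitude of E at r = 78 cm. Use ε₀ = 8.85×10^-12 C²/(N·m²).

E ≈ 8.22×10^5 V/m

Take a concentric spherical Gaussian surface of radius r = 78 cm (r > 32.5 cm, enclosing the whole shell).
Q_enc = ρ·(4π/3)(b³ − a³) = (-4.37×10^-4)·(4π/3)·((0.325)³ − (0.158)³) = -5.562e-5 C.
By Gauss's law, ∮E·dA = E·4πr² = Q_enc/ε₀.
E = |Q_enc|/(4πε₀r²) = (5.562×10^-5)/(4π·8.85×10^-12·(0.78)²) = 8.22e5 N/C.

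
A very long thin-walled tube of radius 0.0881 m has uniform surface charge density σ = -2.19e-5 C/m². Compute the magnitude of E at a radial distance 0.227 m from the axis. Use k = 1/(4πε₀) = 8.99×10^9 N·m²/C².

Coaxial Gaussian cylinder, radius r = 0.227 m, length L (r > 0.0881 m).
The whole shell is enclosed: λ_enc = σ·2πR = (-2.19×10^-5)·2π·(0.0881) = -1.212e-5 C/m.
Applying ∮E·dA = Q_enc/ε₀ with the end caps contributing no flux:
E = 2k|λ_enc|/r = 2(8.99×10^9)(1.212×10^-5)/(0.227) = 9.60e5 N/C.

E ≈ 9.60×10^5 V/m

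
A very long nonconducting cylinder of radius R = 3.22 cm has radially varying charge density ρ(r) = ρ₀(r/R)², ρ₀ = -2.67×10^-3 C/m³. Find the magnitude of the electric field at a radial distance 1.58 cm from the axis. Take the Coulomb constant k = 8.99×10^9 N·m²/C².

Coaxial Gaussian cylinder, radius r = 1.58 cm, length L (r < R).
Integrating ρ over the cross-section to radius r: λ_enc = (2πρ₀/R²) ∫₀^r r'^3 dr' = 2πρ₀ r^4/(4·R²) = -2.521×10^-7 C/m.
Gauss's law: E·2πrL = λ_enc L/ε₀.
E = 2k|λ_enc|/r = 2(8.99×10^9)(2.521×10^-7)/(0.0158) = 2.87×10^5 N/C.

2.87×10^5 V/m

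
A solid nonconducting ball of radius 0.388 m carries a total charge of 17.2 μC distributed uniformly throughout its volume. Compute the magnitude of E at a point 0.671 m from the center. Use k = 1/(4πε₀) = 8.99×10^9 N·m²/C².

E ≈ 3.43×10^5 N/C

By spherical symmetry E is radial; choose a Gaussian sphere of radius r = 0.671 m (r > R, so the entire charge is enclosed).
Q_enc = 17.2 μC = 1.72×10^-5 C.
Gauss's law: E·4πr² = Q_enc/ε₀.
E = k|Q_enc|/r² = (8.99×10^9)(1.72×10^-5)/(0.671)² = 3.43×10^5 N/C.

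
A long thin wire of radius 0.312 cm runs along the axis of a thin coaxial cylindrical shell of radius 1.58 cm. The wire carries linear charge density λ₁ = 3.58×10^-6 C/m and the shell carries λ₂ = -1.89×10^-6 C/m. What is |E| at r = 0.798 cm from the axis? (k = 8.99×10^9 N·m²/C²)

8.07×10^6 N/C

By cylindrical symmetry E is radial; use a coaxial Gaussian cylinder of radius 0.798 cm and length L (between the conductors, 0.312 cm < r < 1.58 cm).
Only the inner wire is enclosed; the outer shell contributes nothing inside itself. λ_enc = λ₁ = 3.58×10^-6 C/m.
Gauss's law: E·2πrL = λ_enc L/ε₀.
E = 2k|λ_enc|/r = 2(8.99×10^9)(3.58×10^-6)/(0.00798) = 8.07×10^6 N/C.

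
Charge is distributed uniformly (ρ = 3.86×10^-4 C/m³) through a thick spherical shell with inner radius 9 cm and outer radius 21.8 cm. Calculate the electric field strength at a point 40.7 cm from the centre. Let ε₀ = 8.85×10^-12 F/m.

8.45e5 V/m

Symmetry ⇒ E = E(r) r̂. Gaussian sphere of radius r = 40.7 cm (r > 21.8 cm, enclosing the whole shell).
Q_enc = ρ·(4π/3)(b³ − a³) = (3.86e-4)·(4π/3)·((0.218)³ − (0.09)³) = 1.557×10^-5 C.
By Gauss's law, ∮E·dA = E·4πr² = Q_enc/ε₀.
E = |Q_enc|/(4πε₀r²) = (1.557×10^-5)/(4π·8.85×10^-12·(0.407)²) = 8.45×10^5 N/C.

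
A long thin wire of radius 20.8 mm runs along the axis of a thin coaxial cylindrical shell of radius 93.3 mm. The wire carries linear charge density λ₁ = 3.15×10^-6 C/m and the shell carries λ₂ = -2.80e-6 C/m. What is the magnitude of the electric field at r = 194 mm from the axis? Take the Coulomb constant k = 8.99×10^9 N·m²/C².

E = 3.24e4 V/m

Coaxial Gaussian cylinder, radius r = 194 mm, length L (r > 93.3 mm, enclosing both).
λ_enc = λ₁ + λ₂ = (3.15×10^-6) + (-2.80×10^-6) = 3.50×10^-7 C/m.
Applying ∮E·dA = Q_enc/ε₀ with the end caps contributing no flux:
E = 2k|λ_enc|/r = 2(8.99×10^9)(3.50×10^-7)/(0.194) = 3.24×10^4 N/C.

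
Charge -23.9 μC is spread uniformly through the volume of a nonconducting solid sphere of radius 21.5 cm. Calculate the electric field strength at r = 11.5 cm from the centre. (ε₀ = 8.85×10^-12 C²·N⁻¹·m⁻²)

|E| ≈ 2.49e6 N/C

Use a concentric Gaussian sphere at r = 11.5 cm (r < R).
Only the charge within r is enclosed: Q_enc = Q·(r/R)³ = (-23.9 μC)·(11.5 cm/21.5 cm)³ = -3.657×10^-6 C.
Applying ∮E·dA = Q_enc/ε₀ with Φ = E(4πr²):
E = |Q_enc|/(4πε₀r²) = (3.657×10^-6)/(4π·8.85×10^-12·(0.115)²) = 2.49e6 N/C.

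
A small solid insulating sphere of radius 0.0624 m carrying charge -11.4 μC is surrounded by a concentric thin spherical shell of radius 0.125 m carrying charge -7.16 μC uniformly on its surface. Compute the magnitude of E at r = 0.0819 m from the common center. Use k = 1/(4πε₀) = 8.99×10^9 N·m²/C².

E = 1.53e7 V/m

By spherical symmetry E is radial; choose a Gaussian sphere of radius r = 0.0819 m (between the bodies, 0.0624 m < r < 0.125 m).
The shell at 0.125 m lies outside the Gaussian surface, so Q_enc = -11.4 μC = -1.14×10^-5 C.
Gauss's law: E·4πr² = Q_enc/ε₀.
E = k|Q_enc|/r² = (8.99×10^9)(1.14×10^-5)/(0.0819)² = 1.53×10^7 N/C.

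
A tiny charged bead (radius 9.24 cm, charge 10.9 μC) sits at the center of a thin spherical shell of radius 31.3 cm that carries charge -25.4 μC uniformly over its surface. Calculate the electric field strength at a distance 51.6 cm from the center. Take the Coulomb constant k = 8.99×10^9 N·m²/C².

|E| = 4.90×10^5 N/C

By spherical symmetry E is radial; choose a Gaussian sphere of radius r = 51.6 cm (r > 31.3 cm, enclosing both).
Q_enc = (10.9 μC) + (-25.4 μC) = -1.45e-5 C.
Since E is radial and uniform over the Gaussian sphere, Φ = E·4πr² = Q_enc/ε₀.
E = k|Q_enc|/r² = (8.99×10^9)(1.45×10^-5)/(0.516)² = 4.90e5 N/C.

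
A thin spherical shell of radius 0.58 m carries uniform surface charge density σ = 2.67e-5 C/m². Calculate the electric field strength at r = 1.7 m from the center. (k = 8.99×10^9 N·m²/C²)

Use a concentric Gaussian sphere at r = 1.7 m (r > 0.58 m).
The entire shell is enclosed: Q_enc = σ·4πR² = (2.67e-5)·4π·(0.58)² = 1.129×10^-4 C.
Applying ∮E·dA = Q_enc/ε₀ with Φ = E(4πr²):
E = k|Q_enc|/r² = (8.99×10^9)(1.129×10^-4)/(1.7)² = 3.51×10^5 N/C.

|E| ≈ 3.51×10^5 V/m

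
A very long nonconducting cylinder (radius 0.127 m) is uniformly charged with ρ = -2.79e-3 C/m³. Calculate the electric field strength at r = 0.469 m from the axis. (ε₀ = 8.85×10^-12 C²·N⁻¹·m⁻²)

|E| = 5.42×10^6 V/m

Coaxial Gaussian cylinder, radius r = 0.469 m, length L (r > 0.127 m, full cross-section enclosed).
λ_enc = ρ·πR² = (-2.79×10^-3)π(0.127)² = -1.414×10^-4 C/m.
Gauss's law: E·2πrL = λ_enc L/ε₀.
E = |λ_enc|/(2πε₀r) = (1.414×10^-4)/(2π·8.85×10^-12·0.469) = 5.42×10^6 N/C.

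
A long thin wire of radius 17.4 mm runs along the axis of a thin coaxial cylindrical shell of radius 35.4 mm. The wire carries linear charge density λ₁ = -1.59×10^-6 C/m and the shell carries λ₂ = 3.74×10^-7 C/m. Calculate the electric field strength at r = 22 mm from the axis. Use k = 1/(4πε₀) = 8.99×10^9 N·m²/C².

|E| = 1.30×10^6 V/m

Choose a coaxial cylinder of radius r = 22 mm (arbitrary length L) as the Gaussian surface (between the conductors, 17.4 mm < r < 35.4 mm).
The shell at 35.4 mm lies outside the Gaussian surface, so λ_enc = λ₁ = -1.59×10^-6 C/m.
Applying ∮E·dA = Q_enc/ε₀ with the end caps contributing no flux:
E = 2k|λ_enc|/r = 2(8.99×10^9)(1.59e-6)/(0.022) = 1.30×10^6 N/C.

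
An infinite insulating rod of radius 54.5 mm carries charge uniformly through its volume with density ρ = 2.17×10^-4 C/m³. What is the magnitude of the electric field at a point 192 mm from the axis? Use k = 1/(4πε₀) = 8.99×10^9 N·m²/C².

|E| ≈ 1.90×10^5 V/m

By cylindrical symmetry E is radial; use a coaxial Gaussian cylinder of radius 192 mm and length L (r > 54.5 mm, full cross-section enclosed).
λ_enc = ρ·πR² = (2.17e-4)π(0.0545)² = 2.025×10^-6 C/m.
Since E is radial and uniform over the curved surface, Φ = E·2πrL = Q_enc/ε₀ = λ_enc L/ε₀.
E = 2k|λ_enc|/r = 2(8.99×10^9)(2.025×10^-6)/(0.192) = 1.90e5 N/C.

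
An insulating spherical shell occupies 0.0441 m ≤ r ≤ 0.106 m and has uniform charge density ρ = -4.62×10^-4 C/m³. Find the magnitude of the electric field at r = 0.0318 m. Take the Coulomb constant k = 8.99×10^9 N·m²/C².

By spherical symmetry E is radial; choose a Gaussian sphere of radius r = 0.0318 m (r < 0.0441 m, inside the empty cavity).
No charge is enclosed, so by Gauss's law E·4πr² = 0 ⇒ E = 0.

|E| = 0 N/C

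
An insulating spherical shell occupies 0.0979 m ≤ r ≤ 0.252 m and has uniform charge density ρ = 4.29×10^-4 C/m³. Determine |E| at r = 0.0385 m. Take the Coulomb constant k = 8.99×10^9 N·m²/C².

E = 0

Use a concentric Gaussian sphere at r = 0.0385 m (r < 0.0979 m, inside the empty cavity).
No charge is enclosed, so by Gauss's law E·4πr² = 0 ⇒ E = 0.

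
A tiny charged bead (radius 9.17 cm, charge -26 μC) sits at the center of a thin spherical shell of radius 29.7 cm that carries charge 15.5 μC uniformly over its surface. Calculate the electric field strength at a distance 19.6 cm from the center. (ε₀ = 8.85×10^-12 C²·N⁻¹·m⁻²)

Symmetry ⇒ E = E(r) r̂. Gaussian sphere of radius r = 19.6 cm (between the bodies, 9.17 cm < r < 29.7 cm).
The shell at 29.7 cm lies outside the Gaussian surface, so Q_enc = -26 μC = -2.60×10^-5 C.
Gauss's law: E·4πr² = Q_enc/ε₀.
E = |Q_enc|/(4πε₀r²) = (2.60e-5)/(4π·8.85×10^-12·(0.196)²) = 6.09×10^6 N/C.

|E| = 6.09e6 V/m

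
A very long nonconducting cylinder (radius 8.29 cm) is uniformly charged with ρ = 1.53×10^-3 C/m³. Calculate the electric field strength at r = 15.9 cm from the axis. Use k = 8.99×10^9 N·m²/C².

E = 3.74×10^6 V/m

Coaxial Gaussian cylinder, radius r = 15.9 cm, length L (r > 8.29 cm, full cross-section enclosed).
λ_enc = ρ·πR² = (1.53×10^-3)π(0.0829)² = 3.303×10^-5 C/m.
Since E is radial and uniform over the curved surface, Φ = E·2πrL = Q_enc/ε₀ = λ_enc L/ε₀.
E = 2k|λ_enc|/r = 2(8.99×10^9)(3.303e-5)/(0.159) = 3.74×10^6 N/C.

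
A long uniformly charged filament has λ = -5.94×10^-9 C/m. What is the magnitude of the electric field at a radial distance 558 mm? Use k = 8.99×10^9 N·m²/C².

|E| ≈ 191 N/C

Choose a coaxial cylinder of radius r = 558 mm (arbitrary length L) as the Gaussian surface.
Q_enc = λL, so λ_enc = -5.94e-9 C/m.
By Gauss's law (flux through the curved wall only), E·2πrL = λ_enc L/ε₀.
E = 2k|λ_enc|/r = 2(8.99×10^9)(5.94×10^-9)/(0.558) = 191 N/C.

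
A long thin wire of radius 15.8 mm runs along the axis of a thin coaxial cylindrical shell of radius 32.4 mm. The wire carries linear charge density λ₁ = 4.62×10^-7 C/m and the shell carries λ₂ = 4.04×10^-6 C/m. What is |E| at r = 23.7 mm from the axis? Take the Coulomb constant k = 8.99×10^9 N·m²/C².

Coaxial Gaussian cylinder, radius r = 23.7 mm, length L (between the conductors, 15.8 mm < r < 32.4 mm).
The shell at 32.4 mm lies outside the Gaussian surface, so λ_enc = λ₁ = 4.62×10^-7 C/m.
Gauss's law: E·2πrL = λ_enc L/ε₀.
E = 2k|λ_enc|/r = 2(8.99×10^9)(4.62×10^-7)/(0.0237) = 3.50×10^5 N/C.

|E| = 3.50×10^5 N/C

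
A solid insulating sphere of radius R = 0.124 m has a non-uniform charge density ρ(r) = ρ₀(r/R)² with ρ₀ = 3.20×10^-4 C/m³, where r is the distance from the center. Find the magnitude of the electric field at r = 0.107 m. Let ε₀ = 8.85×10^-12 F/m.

|E| = 5.76×10^5 V/m

Use a concentric Gaussian sphere at r = 0.107 m (r < R).
Q_enc = ∫₀^r ρ(r')·4πr'² dr' = (4πρ₀/R²) ∫₀^r r'^4 dr' = 4πρ₀ r^5/(5·R²) = 7.336×10^-7 C.
By Gauss's law, ∮E·dA = E·4πr² = Q_enc/ε₀.
E = |Q_enc|/(4πε₀r²) = (7.336e-7)/(4π·8.85×10^-12·(0.107)²) = 5.76e5 N/C.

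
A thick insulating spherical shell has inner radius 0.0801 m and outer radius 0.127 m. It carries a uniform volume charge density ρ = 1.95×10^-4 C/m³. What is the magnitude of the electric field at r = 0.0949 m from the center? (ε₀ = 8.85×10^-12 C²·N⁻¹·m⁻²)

2.78×10^5 N/C

Symmetry ⇒ E = E(r) r̂. Gaussian sphere of radius r = 0.0949 m (within the shell material, 0.0801 m < r < 0.127 m).
Only the shell between 0.0801 m and r is enclosed: Q_enc = ρ·(4π/3)(r³ − a³) = (1.95×10^-4)·(4π/3)·((0.0949)³ − (0.0801)³) = 2.783×10^-7 C.
By Gauss's law, ∮E·dA = E·4πr² = Q_enc/ε₀.
E = |Q_enc|/(4πε₀r²) = (2.783×10^-7)/(4π·8.85×10^-12·(0.0949)²) = 2.78×10^5 N/C.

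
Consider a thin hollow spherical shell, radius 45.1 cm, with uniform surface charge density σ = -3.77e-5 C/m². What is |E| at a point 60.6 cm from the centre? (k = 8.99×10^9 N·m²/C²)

Use a concentric Gaussian sphere at r = 60.6 cm (r > 45.1 cm).
The entire shell is enclosed: Q_enc = σ·4πR² = (-3.77×10^-5)·4π·(0.451)² = -9.636e-5 C.
By Gauss's law, ∮E·dA = E·4πr² = Q_enc/ε₀.
E = k|Q_enc|/r² = (8.99×10^9)(9.636e-5)/(0.606)² = 2.36e6 N/C.

|E| ≈ 2.36e6 V/m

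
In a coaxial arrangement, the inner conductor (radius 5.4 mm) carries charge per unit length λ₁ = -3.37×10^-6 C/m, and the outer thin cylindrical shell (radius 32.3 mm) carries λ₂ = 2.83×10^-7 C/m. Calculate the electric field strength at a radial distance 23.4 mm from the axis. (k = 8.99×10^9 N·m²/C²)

E ≈ 2.59×10^6 N/C

Coaxial Gaussian cylinder, radius r = 23.4 mm, length L (between the conductors, 5.4 mm < r < 32.3 mm).
Only the inner wire is enclosed; the outer shell contributes nothing inside itself. λ_enc = λ₁ = -3.37×10^-6 C/m.
By Gauss's law (flux through the curved wall only), E·2πrL = λ_enc L/ε₀.
E = 2k|λ_enc|/r = 2(8.99×10^9)(3.37×10^-6)/(0.0234) = 2.59×10^6 N/C.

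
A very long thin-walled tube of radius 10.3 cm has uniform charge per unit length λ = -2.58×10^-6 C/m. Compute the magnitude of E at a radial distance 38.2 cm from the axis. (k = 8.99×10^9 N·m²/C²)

Choose a coaxial cylinder of radius r = 38.2 cm (arbitrary length L) as the Gaussian surface (r > 10.3 cm).
The full line charge is enclosed: λ_enc = -2.58×10^-6 C/m.
Since E is radial and uniform over the curved surface, Φ = E·2πrL = Q_enc/ε₀ = λ_enc L/ε₀.
E = 2k|λ_enc|/r = 2(8.99×10^9)(2.58×10^-6)/(0.382) = 1.21e5 N/C.

E = 1.21e5 V/m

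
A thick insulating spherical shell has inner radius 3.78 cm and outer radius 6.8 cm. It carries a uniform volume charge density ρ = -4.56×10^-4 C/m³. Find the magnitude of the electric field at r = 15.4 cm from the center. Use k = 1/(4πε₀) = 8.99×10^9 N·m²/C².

By spherical symmetry E is radial; choose a Gaussian sphere of radius r = 15.4 cm (r > 6.8 cm, enclosing the whole shell).
Q_enc = ρ·(4π/3)(b³ − a³) = (-4.56×10^-4)·(4π/3)·((0.068)³ − (0.0378)³) = -4.974×10^-7 C.
Gauss's law: E·4πr² = Q_enc/ε₀.
E = k|Q_enc|/r² = (8.99×10^9)(4.974×10^-7)/(0.154)² = 1.89e5 N/C.

1.89×10^5 N/C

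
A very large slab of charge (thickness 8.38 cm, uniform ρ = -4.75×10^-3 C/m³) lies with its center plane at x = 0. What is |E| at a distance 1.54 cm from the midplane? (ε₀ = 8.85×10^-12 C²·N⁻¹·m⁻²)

E = 8.27×10^6 V/m

By symmetry E is perpendicular to the slab. A Gaussian pillbox from −1.54 cm to +1.54 cm (face area A) lies entirely within the slab.
Q_enc = ρ·(2x)·A and flux = 2EA, so 2EA = 2ρxA/ε₀ ⇒ E = |ρ|x/ε₀.
E = (4.75×10^-3)(0.0154)/(8.85×10^-12) = 8.27×10^6 N/C.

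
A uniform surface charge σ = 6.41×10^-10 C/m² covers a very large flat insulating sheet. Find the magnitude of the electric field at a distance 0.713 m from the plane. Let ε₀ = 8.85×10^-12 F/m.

|E| ≈ 36.2 N/C

By planar symmetry E is perpendicular to the sheet and uniform; use a Gaussian pillbox with flat faces of area A on each side of the sheet.
Only the two end caps contribute flux: Φ = 2EA. With Q_enc = σA, Gauss's law gives E = |σ|/(2ε₀).
E = |σ|/(2ε₀) = (6.41e-10)/(2·8.85×10^-12) = 36.2 N/C.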